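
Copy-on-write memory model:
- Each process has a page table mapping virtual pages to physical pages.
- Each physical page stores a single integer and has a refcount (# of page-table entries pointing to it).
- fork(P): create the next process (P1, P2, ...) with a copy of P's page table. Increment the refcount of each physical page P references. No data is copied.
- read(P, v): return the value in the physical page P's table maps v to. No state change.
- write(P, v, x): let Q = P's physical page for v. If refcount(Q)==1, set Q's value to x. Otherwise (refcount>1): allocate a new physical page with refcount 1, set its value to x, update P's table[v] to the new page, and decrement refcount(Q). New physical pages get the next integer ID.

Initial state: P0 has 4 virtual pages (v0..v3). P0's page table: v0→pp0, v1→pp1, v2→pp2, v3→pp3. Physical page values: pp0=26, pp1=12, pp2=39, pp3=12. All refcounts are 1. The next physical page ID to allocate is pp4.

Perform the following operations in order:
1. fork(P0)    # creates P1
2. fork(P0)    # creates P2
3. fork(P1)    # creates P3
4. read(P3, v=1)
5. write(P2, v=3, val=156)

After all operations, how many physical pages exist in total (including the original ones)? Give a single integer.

Op 1: fork(P0) -> P1. 4 ppages; refcounts: pp0:2 pp1:2 pp2:2 pp3:2
Op 2: fork(P0) -> P2. 4 ppages; refcounts: pp0:3 pp1:3 pp2:3 pp3:3
Op 3: fork(P1) -> P3. 4 ppages; refcounts: pp0:4 pp1:4 pp2:4 pp3:4
Op 4: read(P3, v1) -> 12. No state change.
Op 5: write(P2, v3, 156). refcount(pp3)=4>1 -> COPY to pp4. 5 ppages; refcounts: pp0:4 pp1:4 pp2:4 pp3:3 pp4:1

Answer: 5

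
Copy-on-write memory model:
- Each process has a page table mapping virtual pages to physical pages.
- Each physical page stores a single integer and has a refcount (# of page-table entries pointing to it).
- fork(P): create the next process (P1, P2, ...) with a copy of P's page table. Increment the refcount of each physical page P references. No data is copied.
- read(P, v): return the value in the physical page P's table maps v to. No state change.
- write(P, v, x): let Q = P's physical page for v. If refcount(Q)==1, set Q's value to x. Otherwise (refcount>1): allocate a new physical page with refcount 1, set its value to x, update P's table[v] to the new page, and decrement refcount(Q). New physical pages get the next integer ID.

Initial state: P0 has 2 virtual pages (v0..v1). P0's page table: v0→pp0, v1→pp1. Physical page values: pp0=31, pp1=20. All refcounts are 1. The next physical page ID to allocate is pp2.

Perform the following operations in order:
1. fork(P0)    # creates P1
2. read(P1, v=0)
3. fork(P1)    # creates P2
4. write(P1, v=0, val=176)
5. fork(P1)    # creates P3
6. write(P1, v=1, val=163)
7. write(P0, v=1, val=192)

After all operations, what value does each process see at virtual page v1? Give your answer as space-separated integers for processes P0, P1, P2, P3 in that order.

Op 1: fork(P0) -> P1. 2 ppages; refcounts: pp0:2 pp1:2
Op 2: read(P1, v0) -> 31. No state change.
Op 3: fork(P1) -> P2. 2 ppages; refcounts: pp0:3 pp1:3
Op 4: write(P1, v0, 176). refcount(pp0)=3>1 -> COPY to pp2. 3 ppages; refcounts: pp0:2 pp1:3 pp2:1
Op 5: fork(P1) -> P3. 3 ppages; refcounts: pp0:2 pp1:4 pp2:2
Op 6: write(P1, v1, 163). refcount(pp1)=4>1 -> COPY to pp3. 4 ppages; refcounts: pp0:2 pp1:3 pp2:2 pp3:1
Op 7: write(P0, v1, 192). refcount(pp1)=3>1 -> COPY to pp4. 5 ppages; refcounts: pp0:2 pp1:2 pp2:2 pp3:1 pp4:1
P0: v1 -> pp4 = 192
P1: v1 -> pp3 = 163
P2: v1 -> pp1 = 20
P3: v1 -> pp1 = 20

Answer: 192 163 20 20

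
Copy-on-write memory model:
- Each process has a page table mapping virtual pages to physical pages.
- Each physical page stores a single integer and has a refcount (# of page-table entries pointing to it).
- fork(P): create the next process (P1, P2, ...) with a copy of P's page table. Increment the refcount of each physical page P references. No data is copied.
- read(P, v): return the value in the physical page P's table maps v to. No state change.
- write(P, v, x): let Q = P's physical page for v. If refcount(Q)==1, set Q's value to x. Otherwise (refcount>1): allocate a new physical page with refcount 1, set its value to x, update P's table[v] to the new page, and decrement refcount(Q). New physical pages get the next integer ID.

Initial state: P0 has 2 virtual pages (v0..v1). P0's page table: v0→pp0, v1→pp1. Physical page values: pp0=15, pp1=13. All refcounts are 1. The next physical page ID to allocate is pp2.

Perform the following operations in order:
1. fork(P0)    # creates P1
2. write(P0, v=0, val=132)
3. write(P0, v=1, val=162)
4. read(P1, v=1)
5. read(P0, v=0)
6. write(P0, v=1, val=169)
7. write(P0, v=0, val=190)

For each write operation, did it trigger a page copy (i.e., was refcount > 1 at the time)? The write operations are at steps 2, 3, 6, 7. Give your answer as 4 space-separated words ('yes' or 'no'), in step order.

Op 1: fork(P0) -> P1. 2 ppages; refcounts: pp0:2 pp1:2
Op 2: write(P0, v0, 132). refcount(pp0)=2>1 -> COPY to pp2. 3 ppages; refcounts: pp0:1 pp1:2 pp2:1
Op 3: write(P0, v1, 162). refcount(pp1)=2>1 -> COPY to pp3. 4 ppages; refcounts: pp0:1 pp1:1 pp2:1 pp3:1
Op 4: read(P1, v1) -> 13. No state change.
Op 5: read(P0, v0) -> 132. No state change.
Op 6: write(P0, v1, 169). refcount(pp3)=1 -> write in place. 4 ppages; refcounts: pp0:1 pp1:1 pp2:1 pp3:1
Op 7: write(P0, v0, 190). refcount(pp2)=1 -> write in place. 4 ppages; refcounts: pp0:1 pp1:1 pp2:1 pp3:1

yes yes no no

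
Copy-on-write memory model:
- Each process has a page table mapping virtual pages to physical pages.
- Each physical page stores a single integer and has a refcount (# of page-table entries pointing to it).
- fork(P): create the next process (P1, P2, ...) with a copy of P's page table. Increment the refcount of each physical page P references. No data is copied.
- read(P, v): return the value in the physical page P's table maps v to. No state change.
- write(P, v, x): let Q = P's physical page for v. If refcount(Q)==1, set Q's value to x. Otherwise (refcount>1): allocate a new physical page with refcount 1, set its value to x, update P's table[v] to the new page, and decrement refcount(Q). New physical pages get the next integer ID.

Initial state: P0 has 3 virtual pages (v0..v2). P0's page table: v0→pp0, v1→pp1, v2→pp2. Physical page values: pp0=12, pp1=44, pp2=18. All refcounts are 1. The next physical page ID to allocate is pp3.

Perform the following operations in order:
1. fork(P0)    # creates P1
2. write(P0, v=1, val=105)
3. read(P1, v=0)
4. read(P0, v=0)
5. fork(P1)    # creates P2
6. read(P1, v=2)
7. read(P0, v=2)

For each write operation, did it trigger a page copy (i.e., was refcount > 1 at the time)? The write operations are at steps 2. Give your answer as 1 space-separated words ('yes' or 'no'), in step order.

Op 1: fork(P0) -> P1. 3 ppages; refcounts: pp0:2 pp1:2 pp2:2
Op 2: write(P0, v1, 105). refcount(pp1)=2>1 -> COPY to pp3. 4 ppages; refcounts: pp0:2 pp1:1 pp2:2 pp3:1
Op 3: read(P1, v0) -> 12. No state change.
Op 4: read(P0, v0) -> 12. No state change.
Op 5: fork(P1) -> P2. 4 ppages; refcounts: pp0:3 pp1:2 pp2:3 pp3:1
Op 6: read(P1, v2) -> 18. No state change.
Op 7: read(P0, v2) -> 18. No state change.

yes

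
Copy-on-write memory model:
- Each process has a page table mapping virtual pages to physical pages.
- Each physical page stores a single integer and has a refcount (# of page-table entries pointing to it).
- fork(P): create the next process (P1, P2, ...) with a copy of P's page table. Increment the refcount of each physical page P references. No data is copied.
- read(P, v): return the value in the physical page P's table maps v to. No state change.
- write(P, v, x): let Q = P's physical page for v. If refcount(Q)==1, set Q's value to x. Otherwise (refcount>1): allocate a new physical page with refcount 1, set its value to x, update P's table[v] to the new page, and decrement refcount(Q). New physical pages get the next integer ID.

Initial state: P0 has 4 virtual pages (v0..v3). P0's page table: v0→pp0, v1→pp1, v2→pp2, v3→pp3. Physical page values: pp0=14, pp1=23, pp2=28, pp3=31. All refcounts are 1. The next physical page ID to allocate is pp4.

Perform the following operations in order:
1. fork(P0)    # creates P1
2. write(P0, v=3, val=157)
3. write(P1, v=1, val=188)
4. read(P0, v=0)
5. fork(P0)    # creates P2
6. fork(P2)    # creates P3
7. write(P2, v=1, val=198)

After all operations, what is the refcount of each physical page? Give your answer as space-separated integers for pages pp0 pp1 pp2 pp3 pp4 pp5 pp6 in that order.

Answer: 4 2 4 1 3 1 1

Derivation:
Op 1: fork(P0) -> P1. 4 ppages; refcounts: pp0:2 pp1:2 pp2:2 pp3:2
Op 2: write(P0, v3, 157). refcount(pp3)=2>1 -> COPY to pp4. 5 ppages; refcounts: pp0:2 pp1:2 pp2:2 pp3:1 pp4:1
Op 3: write(P1, v1, 188). refcount(pp1)=2>1 -> COPY to pp5. 6 ppages; refcounts: pp0:2 pp1:1 pp2:2 pp3:1 pp4:1 pp5:1
Op 4: read(P0, v0) -> 14. No state change.
Op 5: fork(P0) -> P2. 6 ppages; refcounts: pp0:3 pp1:2 pp2:3 pp3:1 pp4:2 pp5:1
Op 6: fork(P2) -> P3. 6 ppages; refcounts: pp0:4 pp1:3 pp2:4 pp3:1 pp4:3 pp5:1
Op 7: write(P2, v1, 198). refcount(pp1)=3>1 -> COPY to pp6. 7 ppages; refcounts: pp0:4 pp1:2 pp2:4 pp3:1 pp4:3 pp5:1 pp6:1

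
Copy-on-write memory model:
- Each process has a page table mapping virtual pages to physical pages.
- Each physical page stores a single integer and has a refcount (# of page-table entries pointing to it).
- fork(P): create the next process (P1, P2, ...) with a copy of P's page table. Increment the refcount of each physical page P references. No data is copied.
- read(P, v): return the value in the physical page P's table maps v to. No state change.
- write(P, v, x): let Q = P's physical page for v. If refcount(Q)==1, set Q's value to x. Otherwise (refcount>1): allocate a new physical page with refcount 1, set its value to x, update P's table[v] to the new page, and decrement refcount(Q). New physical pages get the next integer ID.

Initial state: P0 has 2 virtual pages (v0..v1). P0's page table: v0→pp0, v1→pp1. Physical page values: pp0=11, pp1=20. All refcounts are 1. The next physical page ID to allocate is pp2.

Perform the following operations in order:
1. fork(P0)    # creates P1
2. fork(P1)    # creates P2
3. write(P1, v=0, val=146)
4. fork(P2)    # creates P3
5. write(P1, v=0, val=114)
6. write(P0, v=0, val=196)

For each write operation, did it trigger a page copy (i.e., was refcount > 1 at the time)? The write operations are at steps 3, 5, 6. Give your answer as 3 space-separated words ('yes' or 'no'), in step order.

Op 1: fork(P0) -> P1. 2 ppages; refcounts: pp0:2 pp1:2
Op 2: fork(P1) -> P2. 2 ppages; refcounts: pp0:3 pp1:3
Op 3: write(P1, v0, 146). refcount(pp0)=3>1 -> COPY to pp2. 3 ppages; refcounts: pp0:2 pp1:3 pp2:1
Op 4: fork(P2) -> P3. 3 ppages; refcounts: pp0:3 pp1:4 pp2:1
Op 5: write(P1, v0, 114). refcount(pp2)=1 -> write in place. 3 ppages; refcounts: pp0:3 pp1:4 pp2:1
Op 6: write(P0, v0, 196). refcount(pp0)=3>1 -> COPY to pp3. 4 ppages; refcounts: pp0:2 pp1:4 pp2:1 pp3:1

yes no yes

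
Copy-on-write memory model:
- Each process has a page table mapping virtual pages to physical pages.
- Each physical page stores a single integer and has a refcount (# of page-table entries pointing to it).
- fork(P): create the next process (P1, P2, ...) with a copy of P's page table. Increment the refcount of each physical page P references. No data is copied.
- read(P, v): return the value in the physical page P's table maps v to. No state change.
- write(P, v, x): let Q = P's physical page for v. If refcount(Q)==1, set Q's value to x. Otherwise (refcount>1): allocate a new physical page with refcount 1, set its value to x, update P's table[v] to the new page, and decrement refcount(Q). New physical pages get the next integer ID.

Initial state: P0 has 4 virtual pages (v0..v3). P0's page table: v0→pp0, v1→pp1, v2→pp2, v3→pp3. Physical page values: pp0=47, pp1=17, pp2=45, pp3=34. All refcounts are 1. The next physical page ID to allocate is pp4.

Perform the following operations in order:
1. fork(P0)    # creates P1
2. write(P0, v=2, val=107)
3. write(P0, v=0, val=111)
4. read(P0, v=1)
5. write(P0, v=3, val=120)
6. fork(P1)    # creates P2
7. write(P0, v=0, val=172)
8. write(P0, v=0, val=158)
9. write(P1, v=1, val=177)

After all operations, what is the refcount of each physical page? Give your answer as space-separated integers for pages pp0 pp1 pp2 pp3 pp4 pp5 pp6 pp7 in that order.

Answer: 2 2 2 2 1 1 1 1

Derivation:
Op 1: fork(P0) -> P1. 4 ppages; refcounts: pp0:2 pp1:2 pp2:2 pp3:2
Op 2: write(P0, v2, 107). refcount(pp2)=2>1 -> COPY to pp4. 5 ppages; refcounts: pp0:2 pp1:2 pp2:1 pp3:2 pp4:1
Op 3: write(P0, v0, 111). refcount(pp0)=2>1 -> COPY to pp5. 6 ppages; refcounts: pp0:1 pp1:2 pp2:1 pp3:2 pp4:1 pp5:1
Op 4: read(P0, v1) -> 17. No state change.
Op 5: write(P0, v3, 120). refcount(pp3)=2>1 -> COPY to pp6. 7 ppages; refcounts: pp0:1 pp1:2 pp2:1 pp3:1 pp4:1 pp5:1 pp6:1
Op 6: fork(P1) -> P2. 7 ppages; refcounts: pp0:2 pp1:3 pp2:2 pp3:2 pp4:1 pp5:1 pp6:1
Op 7: write(P0, v0, 172). refcount(pp5)=1 -> write in place. 7 ppages; refcounts: pp0:2 pp1:3 pp2:2 pp3:2 pp4:1 pp5:1 pp6:1
Op 8: write(P0, v0, 158). refcount(pp5)=1 -> write in place. 7 ppages; refcounts: pp0:2 pp1:3 pp2:2 pp3:2 pp4:1 pp5:1 pp6:1
Op 9: write(P1, v1, 177). refcount(pp1)=3>1 -> COPY to pp7. 8 ppages; refcounts: pp0:2 pp1:2 pp2:2 pp3:2 pp4:1 pp5:1 pp6:1 pp7:1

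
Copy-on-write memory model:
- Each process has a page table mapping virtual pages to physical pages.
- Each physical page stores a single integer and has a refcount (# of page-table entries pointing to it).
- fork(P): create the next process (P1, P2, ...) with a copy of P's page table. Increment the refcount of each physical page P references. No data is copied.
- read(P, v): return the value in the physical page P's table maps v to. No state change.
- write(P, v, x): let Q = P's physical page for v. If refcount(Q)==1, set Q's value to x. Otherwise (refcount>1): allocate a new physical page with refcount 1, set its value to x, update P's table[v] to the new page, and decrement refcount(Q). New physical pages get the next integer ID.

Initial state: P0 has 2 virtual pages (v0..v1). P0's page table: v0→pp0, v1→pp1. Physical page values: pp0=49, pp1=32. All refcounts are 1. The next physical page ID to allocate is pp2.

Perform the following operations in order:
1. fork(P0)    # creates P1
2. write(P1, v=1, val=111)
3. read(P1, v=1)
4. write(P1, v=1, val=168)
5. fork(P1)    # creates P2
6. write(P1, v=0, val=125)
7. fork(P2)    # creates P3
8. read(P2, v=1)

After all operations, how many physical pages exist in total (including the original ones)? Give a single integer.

Op 1: fork(P0) -> P1. 2 ppages; refcounts: pp0:2 pp1:2
Op 2: write(P1, v1, 111). refcount(pp1)=2>1 -> COPY to pp2. 3 ppages; refcounts: pp0:2 pp1:1 pp2:1
Op 3: read(P1, v1) -> 111. No state change.
Op 4: write(P1, v1, 168). refcount(pp2)=1 -> write in place. 3 ppages; refcounts: pp0:2 pp1:1 pp2:1
Op 5: fork(P1) -> P2. 3 ppages; refcounts: pp0:3 pp1:1 pp2:2
Op 6: write(P1, v0, 125). refcount(pp0)=3>1 -> COPY to pp3. 4 ppages; refcounts: pp0:2 pp1:1 pp2:2 pp3:1
Op 7: fork(P2) -> P3. 4 ppages; refcounts: pp0:3 pp1:1 pp2:3 pp3:1
Op 8: read(P2, v1) -> 168. No state change.

Answer: 4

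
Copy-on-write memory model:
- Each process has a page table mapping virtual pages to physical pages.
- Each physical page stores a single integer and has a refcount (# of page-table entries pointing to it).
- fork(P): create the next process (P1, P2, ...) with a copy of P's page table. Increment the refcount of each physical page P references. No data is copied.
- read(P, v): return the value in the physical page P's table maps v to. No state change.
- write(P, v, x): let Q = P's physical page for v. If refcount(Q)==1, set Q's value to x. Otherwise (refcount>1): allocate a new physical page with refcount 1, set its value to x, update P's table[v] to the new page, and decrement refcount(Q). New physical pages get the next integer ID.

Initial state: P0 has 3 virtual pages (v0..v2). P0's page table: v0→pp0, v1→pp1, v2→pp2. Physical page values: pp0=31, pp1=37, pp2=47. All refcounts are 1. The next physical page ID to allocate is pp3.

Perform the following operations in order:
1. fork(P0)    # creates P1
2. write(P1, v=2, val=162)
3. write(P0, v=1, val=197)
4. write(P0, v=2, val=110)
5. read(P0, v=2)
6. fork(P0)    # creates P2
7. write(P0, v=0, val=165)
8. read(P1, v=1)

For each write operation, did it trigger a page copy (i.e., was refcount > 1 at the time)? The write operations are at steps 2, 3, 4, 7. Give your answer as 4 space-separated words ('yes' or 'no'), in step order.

Op 1: fork(P0) -> P1. 3 ppages; refcounts: pp0:2 pp1:2 pp2:2
Op 2: write(P1, v2, 162). refcount(pp2)=2>1 -> COPY to pp3. 4 ppages; refcounts: pp0:2 pp1:2 pp2:1 pp3:1
Op 3: write(P0, v1, 197). refcount(pp1)=2>1 -> COPY to pp4. 5 ppages; refcounts: pp0:2 pp1:1 pp2:1 pp3:1 pp4:1
Op 4: write(P0, v2, 110). refcount(pp2)=1 -> write in place. 5 ppages; refcounts: pp0:2 pp1:1 pp2:1 pp3:1 pp4:1
Op 5: read(P0, v2) -> 110. No state change.
Op 6: fork(P0) -> P2. 5 ppages; refcounts: pp0:3 pp1:1 pp2:2 pp3:1 pp4:2
Op 7: write(P0, v0, 165). refcount(pp0)=3>1 -> COPY to pp5. 6 ppages; refcounts: pp0:2 pp1:1 pp2:2 pp3:1 pp4:2 pp5:1
Op 8: read(P1, v1) -> 37. No state change.

yes yes no yes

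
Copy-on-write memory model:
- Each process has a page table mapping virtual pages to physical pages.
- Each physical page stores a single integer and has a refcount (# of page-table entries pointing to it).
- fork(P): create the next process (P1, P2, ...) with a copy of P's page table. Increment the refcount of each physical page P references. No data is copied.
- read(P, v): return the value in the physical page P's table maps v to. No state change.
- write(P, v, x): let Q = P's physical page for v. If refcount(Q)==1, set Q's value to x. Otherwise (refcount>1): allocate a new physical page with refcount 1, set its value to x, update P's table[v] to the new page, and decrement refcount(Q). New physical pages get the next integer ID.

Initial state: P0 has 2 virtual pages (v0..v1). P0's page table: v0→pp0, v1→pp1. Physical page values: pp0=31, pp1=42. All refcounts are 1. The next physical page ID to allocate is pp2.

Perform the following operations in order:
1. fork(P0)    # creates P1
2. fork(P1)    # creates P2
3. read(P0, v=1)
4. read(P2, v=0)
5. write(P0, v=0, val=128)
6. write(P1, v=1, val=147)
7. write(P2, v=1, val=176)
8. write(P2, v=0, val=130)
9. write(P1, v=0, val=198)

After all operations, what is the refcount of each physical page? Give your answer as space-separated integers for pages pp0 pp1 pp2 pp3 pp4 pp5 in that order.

Op 1: fork(P0) -> P1. 2 ppages; refcounts: pp0:2 pp1:2
Op 2: fork(P1) -> P2. 2 ppages; refcounts: pp0:3 pp1:3
Op 3: read(P0, v1) -> 42. No state change.
Op 4: read(P2, v0) -> 31. No state change.
Op 5: write(P0, v0, 128). refcount(pp0)=3>1 -> COPY to pp2. 3 ppages; refcounts: pp0:2 pp1:3 pp2:1
Op 6: write(P1, v1, 147). refcount(pp1)=3>1 -> COPY to pp3. 4 ppages; refcounts: pp0:2 pp1:2 pp2:1 pp3:1
Op 7: write(P2, v1, 176). refcount(pp1)=2>1 -> COPY to pp4. 5 ppages; refcounts: pp0:2 pp1:1 pp2:1 pp3:1 pp4:1
Op 8: write(P2, v0, 130). refcount(pp0)=2>1 -> COPY to pp5. 6 ppages; refcounts: pp0:1 pp1:1 pp2:1 pp3:1 pp4:1 pp5:1
Op 9: write(P1, v0, 198). refcount(pp0)=1 -> write in place. 6 ppages; refcounts: pp0:1 pp1:1 pp2:1 pp3:1 pp4:1 pp5:1

Answer: 1 1 1 1 1 1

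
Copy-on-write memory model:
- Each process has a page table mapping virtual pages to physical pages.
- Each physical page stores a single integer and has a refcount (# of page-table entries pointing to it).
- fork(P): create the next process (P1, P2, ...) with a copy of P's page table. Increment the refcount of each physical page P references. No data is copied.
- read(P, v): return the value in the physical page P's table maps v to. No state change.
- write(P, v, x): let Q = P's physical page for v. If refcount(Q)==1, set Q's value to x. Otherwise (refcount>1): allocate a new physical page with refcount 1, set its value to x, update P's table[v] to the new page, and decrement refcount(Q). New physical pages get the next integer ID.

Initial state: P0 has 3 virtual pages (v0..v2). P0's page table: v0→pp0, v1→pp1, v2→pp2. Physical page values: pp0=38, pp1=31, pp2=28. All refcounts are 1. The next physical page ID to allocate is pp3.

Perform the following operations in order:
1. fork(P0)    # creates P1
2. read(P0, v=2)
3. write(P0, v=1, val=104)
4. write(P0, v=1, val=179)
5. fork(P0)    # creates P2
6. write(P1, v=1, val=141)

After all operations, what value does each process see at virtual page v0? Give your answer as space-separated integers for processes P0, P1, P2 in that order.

Op 1: fork(P0) -> P1. 3 ppages; refcounts: pp0:2 pp1:2 pp2:2
Op 2: read(P0, v2) -> 28. No state change.
Op 3: write(P0, v1, 104). refcount(pp1)=2>1 -> COPY to pp3. 4 ppages; refcounts: pp0:2 pp1:1 pp2:2 pp3:1
Op 4: write(P0, v1, 179). refcount(pp3)=1 -> write in place. 4 ppages; refcounts: pp0:2 pp1:1 pp2:2 pp3:1
Op 5: fork(P0) -> P2. 4 ppages; refcounts: pp0:3 pp1:1 pp2:3 pp3:2
Op 6: write(P1, v1, 141). refcount(pp1)=1 -> write in place. 4 ppages; refcounts: pp0:3 pp1:1 pp2:3 pp3:2
P0: v0 -> pp0 = 38
P1: v0 -> pp0 = 38
P2: v0 -> pp0 = 38

Answer: 38 38 38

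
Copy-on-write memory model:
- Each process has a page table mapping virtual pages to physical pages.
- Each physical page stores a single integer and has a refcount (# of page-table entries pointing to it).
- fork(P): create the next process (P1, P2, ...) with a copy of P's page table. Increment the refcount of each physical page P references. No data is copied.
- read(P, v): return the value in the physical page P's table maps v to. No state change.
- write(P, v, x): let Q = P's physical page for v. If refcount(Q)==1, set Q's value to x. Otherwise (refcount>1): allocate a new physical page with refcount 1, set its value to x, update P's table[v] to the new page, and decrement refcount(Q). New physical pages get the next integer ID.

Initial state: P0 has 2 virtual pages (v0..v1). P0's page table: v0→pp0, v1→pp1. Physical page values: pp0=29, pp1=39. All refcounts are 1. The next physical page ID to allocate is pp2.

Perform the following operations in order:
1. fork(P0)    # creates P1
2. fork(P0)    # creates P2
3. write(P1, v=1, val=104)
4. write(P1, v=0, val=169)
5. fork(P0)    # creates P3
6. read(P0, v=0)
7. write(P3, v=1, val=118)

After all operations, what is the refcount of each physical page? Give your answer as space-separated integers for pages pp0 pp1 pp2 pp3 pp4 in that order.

Op 1: fork(P0) -> P1. 2 ppages; refcounts: pp0:2 pp1:2
Op 2: fork(P0) -> P2. 2 ppages; refcounts: pp0:3 pp1:3
Op 3: write(P1, v1, 104). refcount(pp1)=3>1 -> COPY to pp2. 3 ppages; refcounts: pp0:3 pp1:2 pp2:1
Op 4: write(P1, v0, 169). refcount(pp0)=3>1 -> COPY to pp3. 4 ppages; refcounts: pp0:2 pp1:2 pp2:1 pp3:1
Op 5: fork(P0) -> P3. 4 ppages; refcounts: pp0:3 pp1:3 pp2:1 pp3:1
Op 6: read(P0, v0) -> 29. No state change.
Op 7: write(P3, v1, 118). refcount(pp1)=3>1 -> COPY to pp4. 5 ppages; refcounts: pp0:3 pp1:2 pp2:1 pp3:1 pp4:1

Answer: 3 2 1 1 1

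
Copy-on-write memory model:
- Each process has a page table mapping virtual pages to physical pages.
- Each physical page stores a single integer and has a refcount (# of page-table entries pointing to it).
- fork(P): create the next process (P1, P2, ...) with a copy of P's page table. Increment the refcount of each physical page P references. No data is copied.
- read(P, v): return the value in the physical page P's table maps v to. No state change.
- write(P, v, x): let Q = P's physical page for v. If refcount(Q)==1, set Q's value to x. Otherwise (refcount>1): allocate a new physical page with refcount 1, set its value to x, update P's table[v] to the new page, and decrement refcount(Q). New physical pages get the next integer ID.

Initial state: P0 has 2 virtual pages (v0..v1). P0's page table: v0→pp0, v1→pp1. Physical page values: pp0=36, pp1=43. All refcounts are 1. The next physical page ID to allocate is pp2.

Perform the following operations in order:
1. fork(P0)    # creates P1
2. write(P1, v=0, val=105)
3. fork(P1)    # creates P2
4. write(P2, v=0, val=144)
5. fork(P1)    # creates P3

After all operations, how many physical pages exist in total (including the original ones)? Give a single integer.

Answer: 4

Derivation:
Op 1: fork(P0) -> P1. 2 ppages; refcounts: pp0:2 pp1:2
Op 2: write(P1, v0, 105). refcount(pp0)=2>1 -> COPY to pp2. 3 ppages; refcounts: pp0:1 pp1:2 pp2:1
Op 3: fork(P1) -> P2. 3 ppages; refcounts: pp0:1 pp1:3 pp2:2
Op 4: write(P2, v0, 144). refcount(pp2)=2>1 -> COPY to pp3. 4 ppages; refcounts: pp0:1 pp1:3 pp2:1 pp3:1
Op 5: fork(P1) -> P3. 4 ppages; refcounts: pp0:1 pp1:4 pp2:2 pp3:1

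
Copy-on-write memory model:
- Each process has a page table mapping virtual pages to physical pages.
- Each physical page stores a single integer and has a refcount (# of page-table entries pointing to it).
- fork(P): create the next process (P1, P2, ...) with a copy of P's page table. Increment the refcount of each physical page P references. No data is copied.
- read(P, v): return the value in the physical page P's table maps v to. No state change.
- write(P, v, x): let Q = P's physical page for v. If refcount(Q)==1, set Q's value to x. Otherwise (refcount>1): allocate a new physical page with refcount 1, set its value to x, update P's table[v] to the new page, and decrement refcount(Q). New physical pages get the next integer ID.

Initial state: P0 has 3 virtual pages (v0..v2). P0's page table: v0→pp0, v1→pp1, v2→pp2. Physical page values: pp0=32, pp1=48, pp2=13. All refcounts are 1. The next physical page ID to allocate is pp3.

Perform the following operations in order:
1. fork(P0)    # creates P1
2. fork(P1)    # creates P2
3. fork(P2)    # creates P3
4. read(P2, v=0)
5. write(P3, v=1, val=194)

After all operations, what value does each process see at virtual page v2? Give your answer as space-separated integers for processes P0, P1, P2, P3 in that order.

Op 1: fork(P0) -> P1. 3 ppages; refcounts: pp0:2 pp1:2 pp2:2
Op 2: fork(P1) -> P2. 3 ppages; refcounts: pp0:3 pp1:3 pp2:3
Op 3: fork(P2) -> P3. 3 ppages; refcounts: pp0:4 pp1:4 pp2:4
Op 4: read(P2, v0) -> 32. No state change.
Op 5: write(P3, v1, 194). refcount(pp1)=4>1 -> COPY to pp3. 4 ppages; refcounts: pp0:4 pp1:3 pp2:4 pp3:1
P0: v2 -> pp2 = 13
P1: v2 -> pp2 = 13
P2: v2 -> pp2 = 13
P3: v2 -> pp2 = 13

Answer: 13 13 13 13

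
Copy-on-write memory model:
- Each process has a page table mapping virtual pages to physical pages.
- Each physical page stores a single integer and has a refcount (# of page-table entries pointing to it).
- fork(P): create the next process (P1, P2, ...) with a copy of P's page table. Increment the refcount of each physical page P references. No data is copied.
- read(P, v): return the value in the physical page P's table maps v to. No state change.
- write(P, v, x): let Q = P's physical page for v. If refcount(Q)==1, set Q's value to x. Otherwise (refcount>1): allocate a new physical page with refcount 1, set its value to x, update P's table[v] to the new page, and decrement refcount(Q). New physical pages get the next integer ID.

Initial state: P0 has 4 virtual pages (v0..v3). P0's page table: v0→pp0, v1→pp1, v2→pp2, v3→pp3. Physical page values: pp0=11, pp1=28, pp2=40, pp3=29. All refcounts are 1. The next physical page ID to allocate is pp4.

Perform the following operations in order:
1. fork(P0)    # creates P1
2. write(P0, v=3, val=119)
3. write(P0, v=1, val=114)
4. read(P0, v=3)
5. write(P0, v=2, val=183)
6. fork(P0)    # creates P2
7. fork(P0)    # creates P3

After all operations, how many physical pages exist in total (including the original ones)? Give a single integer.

Op 1: fork(P0) -> P1. 4 ppages; refcounts: pp0:2 pp1:2 pp2:2 pp3:2
Op 2: write(P0, v3, 119). refcount(pp3)=2>1 -> COPY to pp4. 5 ppages; refcounts: pp0:2 pp1:2 pp2:2 pp3:1 pp4:1
Op 3: write(P0, v1, 114). refcount(pp1)=2>1 -> COPY to pp5. 6 ppages; refcounts: pp0:2 pp1:1 pp2:2 pp3:1 pp4:1 pp5:1
Op 4: read(P0, v3) -> 119. No state change.
Op 5: write(P0, v2, 183). refcount(pp2)=2>1 -> COPY to pp6. 7 ppages; refcounts: pp0:2 pp1:1 pp2:1 pp3:1 pp4:1 pp5:1 pp6:1
Op 6: fork(P0) -> P2. 7 ppages; refcounts: pp0:3 pp1:1 pp2:1 pp3:1 pp4:2 pp5:2 pp6:2
Op 7: fork(P0) -> P3. 7 ppages; refcounts: pp0:4 pp1:1 pp2:1 pp3:1 pp4:3 pp5:3 pp6:3

Answer: 7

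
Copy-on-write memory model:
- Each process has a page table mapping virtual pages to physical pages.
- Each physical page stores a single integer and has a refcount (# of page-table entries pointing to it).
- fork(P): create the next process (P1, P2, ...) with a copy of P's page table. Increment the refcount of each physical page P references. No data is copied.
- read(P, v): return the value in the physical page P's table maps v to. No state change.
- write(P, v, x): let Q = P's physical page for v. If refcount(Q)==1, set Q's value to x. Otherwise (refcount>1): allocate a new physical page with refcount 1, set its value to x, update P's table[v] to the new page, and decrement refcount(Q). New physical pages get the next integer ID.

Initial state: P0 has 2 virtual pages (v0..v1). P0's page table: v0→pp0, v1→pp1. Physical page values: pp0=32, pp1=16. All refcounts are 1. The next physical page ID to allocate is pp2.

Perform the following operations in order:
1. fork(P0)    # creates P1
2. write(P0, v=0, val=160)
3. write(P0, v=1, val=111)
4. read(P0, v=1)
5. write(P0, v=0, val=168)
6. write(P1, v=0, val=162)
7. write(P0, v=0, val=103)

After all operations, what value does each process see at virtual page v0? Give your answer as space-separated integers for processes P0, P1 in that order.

Op 1: fork(P0) -> P1. 2 ppages; refcounts: pp0:2 pp1:2
Op 2: write(P0, v0, 160). refcount(pp0)=2>1 -> COPY to pp2. 3 ppages; refcounts: pp0:1 pp1:2 pp2:1
Op 3: write(P0, v1, 111). refcount(pp1)=2>1 -> COPY to pp3. 4 ppages; refcounts: pp0:1 pp1:1 pp2:1 pp3:1
Op 4: read(P0, v1) -> 111. No state change.
Op 5: write(P0, v0, 168). refcount(pp2)=1 -> write in place. 4 ppages; refcounts: pp0:1 pp1:1 pp2:1 pp3:1
Op 6: write(P1, v0, 162). refcount(pp0)=1 -> write in place. 4 ppages; refcounts: pp0:1 pp1:1 pp2:1 pp3:1
Op 7: write(P0, v0, 103). refcount(pp2)=1 -> write in place. 4 ppages; refcounts: pp0:1 pp1:1 pp2:1 pp3:1
P0: v0 -> pp2 = 103
P1: v0 -> pp0 = 162

Answer: 103 162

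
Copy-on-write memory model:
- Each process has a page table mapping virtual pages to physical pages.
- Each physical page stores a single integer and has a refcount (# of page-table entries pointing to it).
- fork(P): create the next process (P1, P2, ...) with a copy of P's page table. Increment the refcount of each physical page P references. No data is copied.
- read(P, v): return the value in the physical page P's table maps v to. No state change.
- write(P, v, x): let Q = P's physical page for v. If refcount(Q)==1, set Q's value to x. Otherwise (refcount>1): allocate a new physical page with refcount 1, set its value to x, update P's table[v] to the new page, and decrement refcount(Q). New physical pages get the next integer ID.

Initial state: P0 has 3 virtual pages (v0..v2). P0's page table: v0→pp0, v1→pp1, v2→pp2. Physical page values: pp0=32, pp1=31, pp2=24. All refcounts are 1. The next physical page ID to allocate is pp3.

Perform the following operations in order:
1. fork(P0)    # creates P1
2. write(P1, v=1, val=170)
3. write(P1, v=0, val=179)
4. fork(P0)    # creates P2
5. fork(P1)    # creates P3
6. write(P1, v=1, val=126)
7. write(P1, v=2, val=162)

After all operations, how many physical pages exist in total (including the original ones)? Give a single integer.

Op 1: fork(P0) -> P1. 3 ppages; refcounts: pp0:2 pp1:2 pp2:2
Op 2: write(P1, v1, 170). refcount(pp1)=2>1 -> COPY to pp3. 4 ppages; refcounts: pp0:2 pp1:1 pp2:2 pp3:1
Op 3: write(P1, v0, 179). refcount(pp0)=2>1 -> COPY to pp4. 5 ppages; refcounts: pp0:1 pp1:1 pp2:2 pp3:1 pp4:1
Op 4: fork(P0) -> P2. 5 ppages; refcounts: pp0:2 pp1:2 pp2:3 pp3:1 pp4:1
Op 5: fork(P1) -> P3. 5 ppages; refcounts: pp0:2 pp1:2 pp2:4 pp3:2 pp4:2
Op 6: write(P1, v1, 126). refcount(pp3)=2>1 -> COPY to pp5. 6 ppages; refcounts: pp0:2 pp1:2 pp2:4 pp3:1 pp4:2 pp5:1
Op 7: write(P1, v2, 162). refcount(pp2)=4>1 -> COPY to pp6. 7 ppages; refcounts: pp0:2 pp1:2 pp2:3 pp3:1 pp4:2 pp5:1 pp6:1

Answer: 7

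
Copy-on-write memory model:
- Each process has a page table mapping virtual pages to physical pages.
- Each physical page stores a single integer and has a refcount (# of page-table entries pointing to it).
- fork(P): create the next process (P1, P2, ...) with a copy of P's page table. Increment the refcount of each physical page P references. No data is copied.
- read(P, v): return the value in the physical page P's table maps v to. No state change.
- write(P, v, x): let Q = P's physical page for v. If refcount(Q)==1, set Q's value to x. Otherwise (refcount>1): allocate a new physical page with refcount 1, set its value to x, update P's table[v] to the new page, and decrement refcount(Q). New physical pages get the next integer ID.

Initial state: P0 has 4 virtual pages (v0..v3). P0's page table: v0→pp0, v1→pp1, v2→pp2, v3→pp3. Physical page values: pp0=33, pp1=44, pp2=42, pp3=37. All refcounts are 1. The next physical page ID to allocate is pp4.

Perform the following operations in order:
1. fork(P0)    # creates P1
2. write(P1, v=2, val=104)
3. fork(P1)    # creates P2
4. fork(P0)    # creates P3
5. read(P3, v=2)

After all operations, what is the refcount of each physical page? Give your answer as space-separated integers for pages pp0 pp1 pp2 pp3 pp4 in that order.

Answer: 4 4 2 4 2

Derivation:
Op 1: fork(P0) -> P1. 4 ppages; refcounts: pp0:2 pp1:2 pp2:2 pp3:2
Op 2: write(P1, v2, 104). refcount(pp2)=2>1 -> COPY to pp4. 5 ppages; refcounts: pp0:2 pp1:2 pp2:1 pp3:2 pp4:1
Op 3: fork(P1) -> P2. 5 ppages; refcounts: pp0:3 pp1:3 pp2:1 pp3:3 pp4:2
Op 4: fork(P0) -> P3. 5 ppages; refcounts: pp0:4 pp1:4 pp2:2 pp3:4 pp4:2
Op 5: read(P3, v2) -> 42. No state change.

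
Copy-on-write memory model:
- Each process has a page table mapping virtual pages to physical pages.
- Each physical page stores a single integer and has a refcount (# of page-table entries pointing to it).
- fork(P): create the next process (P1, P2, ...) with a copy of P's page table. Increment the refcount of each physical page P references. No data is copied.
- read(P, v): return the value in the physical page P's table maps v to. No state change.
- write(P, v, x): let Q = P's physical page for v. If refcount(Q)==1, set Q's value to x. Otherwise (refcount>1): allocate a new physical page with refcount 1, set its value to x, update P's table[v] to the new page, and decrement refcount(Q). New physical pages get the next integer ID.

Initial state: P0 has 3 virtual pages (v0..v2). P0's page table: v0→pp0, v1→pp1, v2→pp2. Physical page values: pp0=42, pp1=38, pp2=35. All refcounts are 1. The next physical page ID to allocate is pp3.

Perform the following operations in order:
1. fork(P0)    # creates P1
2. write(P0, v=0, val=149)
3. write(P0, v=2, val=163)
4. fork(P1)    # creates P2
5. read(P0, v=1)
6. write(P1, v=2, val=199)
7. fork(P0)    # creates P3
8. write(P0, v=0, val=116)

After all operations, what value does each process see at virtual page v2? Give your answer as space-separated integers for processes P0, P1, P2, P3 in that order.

Answer: 163 199 35 163

Derivation:
Op 1: fork(P0) -> P1. 3 ppages; refcounts: pp0:2 pp1:2 pp2:2
Op 2: write(P0, v0, 149). refcount(pp0)=2>1 -> COPY to pp3. 4 ppages; refcounts: pp0:1 pp1:2 pp2:2 pp3:1
Op 3: write(P0, v2, 163). refcount(pp2)=2>1 -> COPY to pp4. 5 ppages; refcounts: pp0:1 pp1:2 pp2:1 pp3:1 pp4:1
Op 4: fork(P1) -> P2. 5 ppages; refcounts: pp0:2 pp1:3 pp2:2 pp3:1 pp4:1
Op 5: read(P0, v1) -> 38. No state change.
Op 6: write(P1, v2, 199). refcount(pp2)=2>1 -> COPY to pp5. 6 ppages; refcounts: pp0:2 pp1:3 pp2:1 pp3:1 pp4:1 pp5:1
Op 7: fork(P0) -> P3. 6 ppages; refcounts: pp0:2 pp1:4 pp2:1 pp3:2 pp4:2 pp5:1
Op 8: write(P0, v0, 116). refcount(pp3)=2>1 -> COPY to pp6. 7 ppages; refcounts: pp0:2 pp1:4 pp2:1 pp3:1 pp4:2 pp5:1 pp6:1
P0: v2 -> pp4 = 163
P1: v2 -> pp5 = 199
P2: v2 -> pp2 = 35
P3: v2 -> pp4 = 163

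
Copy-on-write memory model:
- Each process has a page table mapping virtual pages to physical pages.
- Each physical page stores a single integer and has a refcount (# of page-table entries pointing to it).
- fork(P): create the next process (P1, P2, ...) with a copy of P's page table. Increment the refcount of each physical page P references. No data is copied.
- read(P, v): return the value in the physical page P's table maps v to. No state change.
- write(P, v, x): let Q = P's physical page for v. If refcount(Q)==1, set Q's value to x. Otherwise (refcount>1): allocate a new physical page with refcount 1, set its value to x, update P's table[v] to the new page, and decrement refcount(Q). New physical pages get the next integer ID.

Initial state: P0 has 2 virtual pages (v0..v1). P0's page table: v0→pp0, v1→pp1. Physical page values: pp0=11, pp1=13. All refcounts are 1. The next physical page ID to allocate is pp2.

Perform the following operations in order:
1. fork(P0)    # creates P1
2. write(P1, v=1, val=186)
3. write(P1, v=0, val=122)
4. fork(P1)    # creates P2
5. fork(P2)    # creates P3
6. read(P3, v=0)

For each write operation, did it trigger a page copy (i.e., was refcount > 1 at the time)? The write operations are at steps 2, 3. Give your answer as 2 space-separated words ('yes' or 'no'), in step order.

Op 1: fork(P0) -> P1. 2 ppages; refcounts: pp0:2 pp1:2
Op 2: write(P1, v1, 186). refcount(pp1)=2>1 -> COPY to pp2. 3 ppages; refcounts: pp0:2 pp1:1 pp2:1
Op 3: write(P1, v0, 122). refcount(pp0)=2>1 -> COPY to pp3. 4 ppages; refcounts: pp0:1 pp1:1 pp2:1 pp3:1
Op 4: fork(P1) -> P2. 4 ppages; refcounts: pp0:1 pp1:1 pp2:2 pp3:2
Op 5: fork(P2) -> P3. 4 ppages; refcounts: pp0:1 pp1:1 pp2:3 pp3:3
Op 6: read(P3, v0) -> 122. No state change.

yes yes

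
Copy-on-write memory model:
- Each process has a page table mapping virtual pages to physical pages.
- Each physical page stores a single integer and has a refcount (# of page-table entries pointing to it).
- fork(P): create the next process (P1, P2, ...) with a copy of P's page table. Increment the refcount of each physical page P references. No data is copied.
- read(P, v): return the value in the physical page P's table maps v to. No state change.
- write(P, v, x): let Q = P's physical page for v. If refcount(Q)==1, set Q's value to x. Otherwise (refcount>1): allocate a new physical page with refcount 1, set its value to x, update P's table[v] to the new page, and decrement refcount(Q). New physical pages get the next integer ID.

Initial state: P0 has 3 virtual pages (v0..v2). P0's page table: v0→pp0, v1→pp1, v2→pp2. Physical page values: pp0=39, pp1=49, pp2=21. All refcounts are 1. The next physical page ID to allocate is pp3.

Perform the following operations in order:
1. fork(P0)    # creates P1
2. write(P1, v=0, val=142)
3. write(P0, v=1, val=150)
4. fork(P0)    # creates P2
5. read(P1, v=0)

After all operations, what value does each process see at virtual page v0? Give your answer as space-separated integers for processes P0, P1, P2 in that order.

Answer: 39 142 39

Derivation:
Op 1: fork(P0) -> P1. 3 ppages; refcounts: pp0:2 pp1:2 pp2:2
Op 2: write(P1, v0, 142). refcount(pp0)=2>1 -> COPY to pp3. 4 ppages; refcounts: pp0:1 pp1:2 pp2:2 pp3:1
Op 3: write(P0, v1, 150). refcount(pp1)=2>1 -> COPY to pp4. 5 ppages; refcounts: pp0:1 pp1:1 pp2:2 pp3:1 pp4:1
Op 4: fork(P0) -> P2. 5 ppages; refcounts: pp0:2 pp1:1 pp2:3 pp3:1 pp4:2
Op 5: read(P1, v0) -> 142. No state change.
P0: v0 -> pp0 = 39
P1: v0 -> pp3 = 142
P2: v0 -> pp0 = 39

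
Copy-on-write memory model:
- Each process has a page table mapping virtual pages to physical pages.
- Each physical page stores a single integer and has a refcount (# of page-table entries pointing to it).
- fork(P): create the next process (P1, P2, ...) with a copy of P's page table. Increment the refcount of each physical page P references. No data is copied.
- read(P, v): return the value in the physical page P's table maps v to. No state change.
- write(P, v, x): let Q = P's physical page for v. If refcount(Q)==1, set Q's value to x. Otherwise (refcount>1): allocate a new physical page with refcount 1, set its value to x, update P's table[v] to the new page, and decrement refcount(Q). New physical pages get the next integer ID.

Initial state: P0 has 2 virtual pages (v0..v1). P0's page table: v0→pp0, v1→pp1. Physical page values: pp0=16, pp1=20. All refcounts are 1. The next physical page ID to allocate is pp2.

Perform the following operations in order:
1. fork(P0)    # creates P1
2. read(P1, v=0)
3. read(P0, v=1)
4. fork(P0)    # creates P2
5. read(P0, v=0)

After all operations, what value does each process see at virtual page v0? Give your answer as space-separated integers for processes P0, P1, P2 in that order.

Answer: 16 16 16

Derivation:
Op 1: fork(P0) -> P1. 2 ppages; refcounts: pp0:2 pp1:2
Op 2: read(P1, v0) -> 16. No state change.
Op 3: read(P0, v1) -> 20. No state change.
Op 4: fork(P0) -> P2. 2 ppages; refcounts: pp0:3 pp1:3
Op 5: read(P0, v0) -> 16. No state change.
P0: v0 -> pp0 = 16
P1: v0 -> pp0 = 16
P2: v0 -> pp0 = 16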